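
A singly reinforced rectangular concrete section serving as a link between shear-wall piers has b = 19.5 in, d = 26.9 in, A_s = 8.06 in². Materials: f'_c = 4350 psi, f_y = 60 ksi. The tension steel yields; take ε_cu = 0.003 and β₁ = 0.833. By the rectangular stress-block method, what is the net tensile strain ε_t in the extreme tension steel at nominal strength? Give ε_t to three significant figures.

a = A_s f_y/(0.85 f'_c b) = 6.707 in.
β₁ = 0.833, so c = a/β₁ = 6.707/0.833 = 8.052 in.
From the linear strain diagram with ε_cu = 0.003: ε_t = 0.003 (d − c)/c = 0.003 × (26.9 − 8.052)/8.052 = 0.00702.
Since ε_t ≥ 0.005, the section is tension-controlled.

ε_t ≈ 0.00702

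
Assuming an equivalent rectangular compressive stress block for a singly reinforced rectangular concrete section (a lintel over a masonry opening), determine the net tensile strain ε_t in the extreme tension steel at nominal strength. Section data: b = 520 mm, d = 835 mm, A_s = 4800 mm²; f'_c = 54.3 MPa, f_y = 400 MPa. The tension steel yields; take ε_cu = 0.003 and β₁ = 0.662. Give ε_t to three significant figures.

ε_t ≈ 0.0177

a = A_s f_y/(0.85 f'_c b) = 80.00 mm.
β₁ = 0.662, so c = a/β₁ = 80.00/0.662 = 120.85 mm.
From the linear strain diagram with ε_cu = 0.003: ε_t = 0.003 (d − c)/c = 0.003 × (835 − 120.85)/120.85 = 0.0177.
Since ε_t ≥ 0.005, the section is tension-controlled.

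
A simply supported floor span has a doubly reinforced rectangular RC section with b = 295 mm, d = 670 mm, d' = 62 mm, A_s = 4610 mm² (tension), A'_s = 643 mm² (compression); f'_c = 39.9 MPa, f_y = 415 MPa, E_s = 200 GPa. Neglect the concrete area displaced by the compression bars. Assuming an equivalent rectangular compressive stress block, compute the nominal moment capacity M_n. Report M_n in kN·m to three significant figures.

M_n ≈ 1130 kN·m

Assume both tension and compression steel yield.
Net tension couple steel: A_s − A'_s = 3967 mm².
a = (A_s − A'_s) f_y / (0.85 f'_c b) = 1646305/(0.85 × 39.9 × 295) = 164.55 mm.
c = a/β₁ = 164.55/0.765 = 215.10 mm; ε'_s = 0.003(c − d')/c = 0.0021 ≥ f_y/E_s = 0.0021, so compression steel does yield.
M_n = (A_s − A'_s) f_y (d − a/2) + A'_s f_y (d − d') = [1646305 × (670 − 82.275) + 266845 × (670 − 62)] × 10⁻⁶ = 967.57 + 162.24 = 1129.81 kN·m.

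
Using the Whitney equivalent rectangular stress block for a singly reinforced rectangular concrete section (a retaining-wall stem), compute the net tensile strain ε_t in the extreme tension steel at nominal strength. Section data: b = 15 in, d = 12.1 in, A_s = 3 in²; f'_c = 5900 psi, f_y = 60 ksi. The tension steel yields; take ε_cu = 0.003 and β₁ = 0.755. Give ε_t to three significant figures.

a = A_s f_y/(0.85 f'_c b) = 2.393 in.
β₁ = 0.755, so c = a/β₁ = 2.393/0.755 = 3.170 in.
From the linear strain diagram with ε_cu = 0.003: ε_t = 0.003 (d − c)/c = 0.003 × (12.1 − 3.170)/3.170 = 0.00845.
Since ε_t ≥ 0.005, the section is tension-controlled.

ε_t ≈ 0.00845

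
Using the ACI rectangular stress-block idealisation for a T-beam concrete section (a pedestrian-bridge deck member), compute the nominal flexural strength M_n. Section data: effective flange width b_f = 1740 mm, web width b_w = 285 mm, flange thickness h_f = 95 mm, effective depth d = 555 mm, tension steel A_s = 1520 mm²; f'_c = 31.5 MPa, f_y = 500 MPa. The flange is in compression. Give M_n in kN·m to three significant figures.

M_n ≈ 416 kN·m

Tension: T = A_s f_y = 1520 × 500 = 760000 N.
Try a within the flange: a = T/(0.85 f'_c b_f) = 760000/(0.85 × 31.5 × 1740) = 16.31 mm.
Since a = 16.31 ≤ h_f = 95 mm, the stress block lies entirely in the flange; analyse as a rectangular beam of width b_f.
M_n = T(d − a/2) = 760000 × (555 − 8.155) = 415.60 × 10⁶ N·mm.
M_n = 415.60 kN·m.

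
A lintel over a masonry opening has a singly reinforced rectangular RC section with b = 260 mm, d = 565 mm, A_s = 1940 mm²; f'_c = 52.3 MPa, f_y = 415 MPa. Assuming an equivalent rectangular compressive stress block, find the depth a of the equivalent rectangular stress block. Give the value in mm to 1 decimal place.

a ≈ 69.7 mm

T = A_s f_y = 1940 × 415 = 805100 N = 805.1 kN.
Setting C = 0.85 f'_c a b equal to T: a = 805100/(0.85 × 52.3 × 260) = 69.7 mm.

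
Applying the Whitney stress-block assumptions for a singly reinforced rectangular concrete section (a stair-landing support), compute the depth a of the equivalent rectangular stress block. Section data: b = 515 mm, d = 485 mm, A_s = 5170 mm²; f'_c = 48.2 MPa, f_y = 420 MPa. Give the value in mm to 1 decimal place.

T = A_s f_y = 5170 × 420 = 2171400 N = 2171.4 kN.
Setting C = 0.85 f'_c a b equal to T: a = 2171400/(0.85 × 48.2 × 515) = 102.9 mm.

a ≈ 102.9 mm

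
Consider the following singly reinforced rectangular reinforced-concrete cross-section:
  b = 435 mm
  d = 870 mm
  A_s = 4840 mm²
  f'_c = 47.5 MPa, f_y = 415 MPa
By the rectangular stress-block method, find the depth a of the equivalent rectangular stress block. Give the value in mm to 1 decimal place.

a ≈ 114.4 mm

T = A_s f_y = 4840 × 415 = 2008600 N = 2008.6 kN.
Setting C = 0.85 f'_c a b equal to T: a = 2008600/(0.85 × 47.5 × 435) = 114.4 mm.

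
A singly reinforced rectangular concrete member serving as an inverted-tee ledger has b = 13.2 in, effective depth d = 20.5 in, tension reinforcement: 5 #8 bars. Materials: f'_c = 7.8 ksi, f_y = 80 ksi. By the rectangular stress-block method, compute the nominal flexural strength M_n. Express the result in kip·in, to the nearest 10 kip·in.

M_n ≈ 5910 kip·in

A_s = 5 × 0.79 = 3.95 in².
T = A_s f_y = 3.95 × 80 = 316 kips.
a = T/(0.85 f'_c b) = 316/(0.85 × 7.8 × 13.2) = 3.611 in.
M_n = T(d − a/2) = 316 × (20.5 − 1.8055) = 5907.5 kip·in.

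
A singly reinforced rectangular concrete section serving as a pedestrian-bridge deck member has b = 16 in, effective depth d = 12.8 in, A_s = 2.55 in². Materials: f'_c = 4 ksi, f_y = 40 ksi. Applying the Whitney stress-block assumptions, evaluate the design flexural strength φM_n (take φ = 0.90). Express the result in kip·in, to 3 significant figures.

T = A_s f_y = 2.55 × 40 = 102 kips.
a = T/(0.85 f'_c b) = 102/(0.85 × 4 × 16) = 1.875 in.
M_n = T(d − a/2) = 102 × (12.8 − 0.9375) = 1210.0 kip·in.
φM_n = 0.90 × 1210.0 = 1089.0 kip·in.

φM_n ≈ 1090 kip·in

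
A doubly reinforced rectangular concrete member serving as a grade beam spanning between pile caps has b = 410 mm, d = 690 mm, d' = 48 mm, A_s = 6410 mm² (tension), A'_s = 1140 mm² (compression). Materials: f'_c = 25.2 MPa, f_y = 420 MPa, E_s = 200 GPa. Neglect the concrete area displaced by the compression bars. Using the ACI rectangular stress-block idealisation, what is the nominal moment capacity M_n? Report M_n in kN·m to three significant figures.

Assume both tension and compression steel yield.
Net tension couple steel: A_s − A'_s = 5270 mm².
a = (A_s − A'_s) f_y / (0.85 f'_c b) = 2213400/(0.85 × 25.2 × 410) = 252.03 mm.
c = a/β₁ = 252.03/0.85 = 296.51 mm; ε'_s = 0.003(c − d')/c = 0.0025 ≥ f_y/E_s = 0.0021, so compression steel does yield.
M_n = (A_s − A'_s) f_y (d − a/2) + A'_s f_y (d − d') = [2213400 × (690 − 126.015) + 478800 × (690 − 48)] × 10⁻⁶ = 1248.32 + 307.39 = 1555.71 kN·m.

M_n ≈ 1560 kN·m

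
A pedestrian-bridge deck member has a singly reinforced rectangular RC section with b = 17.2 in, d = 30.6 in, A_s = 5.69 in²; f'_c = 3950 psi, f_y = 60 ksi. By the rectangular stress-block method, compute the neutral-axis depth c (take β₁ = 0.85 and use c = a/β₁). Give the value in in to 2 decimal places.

c ≈ 6.96 in

T = A_s f_y = 5.69 × 60 = 341.4 kips.
a = T/(0.85 f'_c b) = 341.4/(0.85 × 3.95 × 17.2) = 5.9118 in.
With β₁ = 0.85, c = a/β₁ = 5.9118/0.85 = 6.96 in.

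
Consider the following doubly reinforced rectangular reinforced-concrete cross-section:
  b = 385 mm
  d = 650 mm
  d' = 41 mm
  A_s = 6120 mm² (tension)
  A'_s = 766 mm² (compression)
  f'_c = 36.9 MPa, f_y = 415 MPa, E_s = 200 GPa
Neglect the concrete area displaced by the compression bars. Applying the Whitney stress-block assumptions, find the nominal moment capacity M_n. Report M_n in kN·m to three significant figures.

M_n ≈ 1430 kN·m

Assume both tension and compression steel yield.
Net tension couple steel: A_s − A'_s = 5354 mm².
a = (A_s − A'_s) f_y / (0.85 f'_c b) = 2221910/(0.85 × 36.9 × 385) = 184.00 mm.
c = a/β₁ = 184.00/0.786 = 234.10 mm; ε'_s = 0.003(c − d')/c = 0.0025 ≥ f_y/E_s = 0.0021, so compression steel does yield.
M_n = (A_s − A'_s) f_y (d − a/2) + A'_s f_y (d − d') = [2221910 × (650 − 92) + 317890 × (650 − 41)] × 10⁻⁶ = 1239.83 + 193.60 = 1433.43 kN·m.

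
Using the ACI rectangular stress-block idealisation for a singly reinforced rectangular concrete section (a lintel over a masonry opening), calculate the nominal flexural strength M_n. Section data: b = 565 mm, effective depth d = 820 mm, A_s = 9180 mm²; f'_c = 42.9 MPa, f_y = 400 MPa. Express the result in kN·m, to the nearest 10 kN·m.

T = A_s f_y = 9180 × 400 = 3672000 N = 3672 kN.
From C = T: a = T/(0.85 f'_c b) = 3672000/(0.85 × 42.9 × 565) = 178.23 mm.
M_n = T(d − a/2) = 3672 kN × (820 − 89.115) mm = 2683.81 kN·m.

M_n ≈ 2680 kN·m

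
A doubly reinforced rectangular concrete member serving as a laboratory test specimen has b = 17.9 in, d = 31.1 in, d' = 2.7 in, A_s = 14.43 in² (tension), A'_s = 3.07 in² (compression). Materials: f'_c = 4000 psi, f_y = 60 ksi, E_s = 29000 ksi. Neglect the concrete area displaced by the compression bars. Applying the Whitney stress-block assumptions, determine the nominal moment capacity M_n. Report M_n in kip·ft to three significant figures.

M_n ≈ 1880 kip·ft

Assume both steels yield.
a = (A_s − A'_s) f_y/(0.85 f'_c b) = (14.43 − 3.07) × 60/(0.85 × 4 × 17.9) = 11.199 in.
c = a/β₁ = 11.199/0.85 = 13.175 in; ε'_s = 0.003(c − d')/c = 0.0024 ≥ ε_y = 0.0021, so the compression steel yields.
M_n = (A_s − A'_s) f_y (d − a/2) + A'_s f_y (d − d') = 681.6 × (31.1 − 5.5995) + 184.2 × (31.1 − 2.7) = 17381.1 + 5231.3 = 22612.4 kip·in = 22612.4/12 = 1884.37 kip·ft.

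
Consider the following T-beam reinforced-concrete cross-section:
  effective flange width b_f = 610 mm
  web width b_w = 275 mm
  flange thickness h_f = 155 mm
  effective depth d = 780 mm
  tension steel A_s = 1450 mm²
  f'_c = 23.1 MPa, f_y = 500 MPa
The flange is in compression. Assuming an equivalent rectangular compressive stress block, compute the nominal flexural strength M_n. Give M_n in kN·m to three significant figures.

M_n ≈ 544 kN·m

Tension: T = A_s f_y = 1450 × 500 = 725000 N.
Try a within the flange: a = T/(0.85 f'_c b_f) = 725000/(0.85 × 23.1 × 610) = 60.53 mm.
Since a = 60.53 ≤ h_f = 155 mm, the stress block lies entirely in the flange; analyse as a rectangular beam of width b_f.
M_n = T(d − a/2) = 725000 × (780 − 30.265) = 543.56 × 10⁶ N·mm.
M_n = 543.56 kN·m.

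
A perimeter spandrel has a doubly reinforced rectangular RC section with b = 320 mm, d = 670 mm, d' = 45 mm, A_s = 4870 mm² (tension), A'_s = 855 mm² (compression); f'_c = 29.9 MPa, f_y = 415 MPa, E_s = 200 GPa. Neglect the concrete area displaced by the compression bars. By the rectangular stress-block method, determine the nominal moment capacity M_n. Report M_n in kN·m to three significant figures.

M_n ≈ 1170 kN·m

Assume both tension and compression steel yield.
Net tension couple steel: A_s − A'_s = 4015 mm².
a = (A_s − A'_s) f_y / (0.85 f'_c b) = 1666225/(0.85 × 29.9 × 320) = 204.88 mm.
c = a/β₁ = 204.88/0.836 = 245.07 mm; ε'_s = 0.003(c − d')/c = 0.0024 ≥ f_y/E_s = 0.0021, so compression steel does yield.
M_n = (A_s − A'_s) f_y (d − a/2) + A'_s f_y (d − d') = [1666225 × (670 − 102.44) + 354825 × (670 − 45)] × 10⁻⁶ = 945.68 + 221.77 = 1167.45 kN·m.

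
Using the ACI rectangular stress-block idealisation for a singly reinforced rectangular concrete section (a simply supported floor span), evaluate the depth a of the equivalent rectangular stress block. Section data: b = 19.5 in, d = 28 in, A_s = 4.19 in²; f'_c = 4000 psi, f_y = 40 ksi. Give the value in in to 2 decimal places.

a ≈ 2.53 in

T = A_s f_y = 4.19 × 40 = 167.6 kips.
a = T/(0.85 f'_c b) = 167.6/(0.85 × 4 × 19.5) = 2.53 in.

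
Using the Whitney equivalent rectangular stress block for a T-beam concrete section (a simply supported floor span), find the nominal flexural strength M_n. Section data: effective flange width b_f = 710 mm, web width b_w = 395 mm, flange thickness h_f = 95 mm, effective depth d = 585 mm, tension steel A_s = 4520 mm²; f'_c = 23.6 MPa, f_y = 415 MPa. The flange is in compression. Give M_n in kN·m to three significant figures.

M_n ≈ 966 kN·m

Tension: T = A_s f_y = 4520 × 415 = 1875800 N.
Try a within the flange: a = T/(0.85 f'_c b_f) = 1875800/(0.85 × 23.6 × 710) = 131.70 mm.
a = 131.70 > h_f = 95 mm: the block extends into the web. Split into flange-overhang and web parts.
C_f = 0.85 f'_c (b_f − b_w) h_f = 0.85 × 23.6 × (710 − 395) × 95 = 600296 N.
Remaining web compression depth: a_w = (T − C_f)/(0.85 f'_c b_w) = (1875800 − 600296)/(0.85 × 23.6 × 395) = 160.97 mm.
M_n = C_f(d − h_f/2) + (T − C_f)(d − a_w/2) = 600296 × (585 − 47.5) + 1275504 × (585 − 80.485) = 322.66 + 643.51 = 966.17 × 10⁶ N·mm.
M_n = 966.17 kN·m.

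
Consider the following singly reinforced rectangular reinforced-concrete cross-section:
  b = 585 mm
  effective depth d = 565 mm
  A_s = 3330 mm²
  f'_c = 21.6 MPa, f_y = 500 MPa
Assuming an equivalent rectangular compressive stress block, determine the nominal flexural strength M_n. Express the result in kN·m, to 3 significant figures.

T = A_s f_y = 3330 × 500 = 1665000 N = 1665 kN.
From C = T: a = T/(0.85 f'_c b) = 1665000/(0.85 × 21.6 × 585) = 155.02 mm.
M_n = T(d − a/2) = 1665 kN × (565 − 77.51) mm = 811.67 kN·m.

M_n ≈ 812 kN·m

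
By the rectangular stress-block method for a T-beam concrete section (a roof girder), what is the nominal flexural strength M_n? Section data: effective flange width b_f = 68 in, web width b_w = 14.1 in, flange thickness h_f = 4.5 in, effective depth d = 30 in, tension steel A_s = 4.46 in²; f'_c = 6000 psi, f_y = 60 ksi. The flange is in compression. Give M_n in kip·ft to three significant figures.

Tension: T = A_s f_y = 4.46 × 60 = 267.6 kips.
Try a within the flange: a = T/(0.85 f'_c b_f) = 267.6/(0.85 × 6 × 68) = 0.772 in.
Since a = 0.772 ≤ h_f = 4.5 in, the stress block lies entirely in the flange; analyse as a rectangular beam of width b_f.
M_n = T(d − a/2) = 267.6 × (30 − 0.386) = 7924.7 kip·in.
M_n = 7924.7/12 = 660.39 kip·ft.

M_n ≈ 660 kip·ft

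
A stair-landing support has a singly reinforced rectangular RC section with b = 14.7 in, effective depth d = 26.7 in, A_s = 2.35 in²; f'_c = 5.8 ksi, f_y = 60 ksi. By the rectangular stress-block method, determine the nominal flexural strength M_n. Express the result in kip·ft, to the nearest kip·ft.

T = A_s f_y = 2.35 × 60 = 141 kips.
a = T/(0.85 f'_c b) = 141/(0.85 × 5.8 × 14.7) = 1.946 in.
M_n = T(d − a/2) = 141 × (26.7 − 0.973) = 3627.5 kip·in = 3627.5/12 = 302.29 kip·ft.

M_n ≈ 302 kip·ft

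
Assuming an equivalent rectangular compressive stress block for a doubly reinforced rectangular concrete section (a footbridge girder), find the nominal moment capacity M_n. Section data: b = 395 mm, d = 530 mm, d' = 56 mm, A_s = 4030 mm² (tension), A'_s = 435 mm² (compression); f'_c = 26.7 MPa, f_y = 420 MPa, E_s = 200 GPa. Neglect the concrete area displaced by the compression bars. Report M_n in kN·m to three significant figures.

M_n ≈ 760 kN·m

Assume both tension and compression steel yield.
Net tension couple steel: A_s − A'_s = 3595 mm².
a = (A_s − A'_s) f_y / (0.85 f'_c b) = 1509900/(0.85 × 26.7 × 395) = 168.43 mm.
c = a/β₁ = 168.43/0.85 = 198.15 mm; ε'_s = 0.003(c − d')/c = 0.0022 ≥ f_y/E_s = 0.0021, so compression steel does yield.
M_n = (A_s − A'_s) f_y (d − a/2) + A'_s f_y (d − d') = [1509900 × (530 − 84.215) + 182700 × (530 − 56)] × 10⁻⁶ = 673.09 + 86.60 = 759.69 kN·m.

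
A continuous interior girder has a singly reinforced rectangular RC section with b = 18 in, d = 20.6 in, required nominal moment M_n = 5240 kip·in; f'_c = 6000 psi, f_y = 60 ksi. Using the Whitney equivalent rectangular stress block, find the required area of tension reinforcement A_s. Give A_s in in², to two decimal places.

A_s ≈ 4.57 in²

From M_n = 0.85 f'_c a b (d − a/2):
a = d − √(d² − 2M_n/(0.85 f'_c b)) = 20.6 − √(20.6² − 2 × 5240/(0.85 × 6 × 18)) = 2.988 in.
A_s = 0.85 f'_c a b / f_y = 0.85 × 6 × 2.988 × 18 / 60 = 4.572 in².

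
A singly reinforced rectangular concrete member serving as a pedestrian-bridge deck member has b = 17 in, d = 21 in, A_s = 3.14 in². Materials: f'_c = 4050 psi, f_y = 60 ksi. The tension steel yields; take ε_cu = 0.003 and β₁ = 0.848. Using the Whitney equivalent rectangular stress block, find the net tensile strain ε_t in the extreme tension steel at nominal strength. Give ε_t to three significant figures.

a = A_s f_y/(0.85 f'_c b) = 3.219 in.
β₁ = 0.848, so c = a/β₁ = 3.219/0.848 = 3.796 in.
From the linear strain diagram with ε_cu = 0.003: ε_t = 0.003 (d − c)/c = 0.003 × (21 − 3.796)/3.796 = 0.0136.
Since ε_t ≥ 0.005, the section is tension-controlled.

ε_t ≈ 0.0136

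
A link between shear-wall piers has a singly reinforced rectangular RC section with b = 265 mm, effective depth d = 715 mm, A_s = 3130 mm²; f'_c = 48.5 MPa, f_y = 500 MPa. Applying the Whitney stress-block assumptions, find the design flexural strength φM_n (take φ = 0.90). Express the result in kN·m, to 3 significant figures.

φM_n ≈ 906 kN·m

T = A_s f_y = 3130 × 500 = 1565000 N = 1565 kN.
From C = T: a = T/(0.85 f'_c b) = 1565000/(0.85 × 48.5 × 265) = 143.25 mm.
M_n = T(d − a/2) = 1565 kN × (715 − 71.625) mm = 1006.88 kN·m.
φM_n = 0.90 × 1006.88 = 906.19 kN·m.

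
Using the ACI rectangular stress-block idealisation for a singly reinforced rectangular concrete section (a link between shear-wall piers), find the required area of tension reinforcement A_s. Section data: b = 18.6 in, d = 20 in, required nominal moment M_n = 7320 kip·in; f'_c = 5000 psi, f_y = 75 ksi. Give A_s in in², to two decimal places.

From M_n = 0.85 f'_c a b (d − a/2):
a = d − √(d² − 2M_n/(0.85 f'_c b)) = 20 − √(20² − 2 × 7320/(0.85 × 5 × 18.6)) = 5.344 in.
A_s = 0.85 f'_c a b / f_y = 0.85 × 5 × 5.344 × 18.6 / 75 = 5.633 in².

A_s ≈ 5.63 in²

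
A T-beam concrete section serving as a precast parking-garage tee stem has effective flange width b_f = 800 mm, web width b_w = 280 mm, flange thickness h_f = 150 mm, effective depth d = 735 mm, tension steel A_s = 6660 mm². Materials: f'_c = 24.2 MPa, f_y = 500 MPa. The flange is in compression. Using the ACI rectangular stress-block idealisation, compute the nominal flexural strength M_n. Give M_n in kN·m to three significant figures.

Tension: T = A_s f_y = 6660 × 500 = 3330000 N.
Try a within the flange: a = T/(0.85 f'_c b_f) = 3330000/(0.85 × 24.2 × 800) = 202.36 mm.
a = 202.36 > h_f = 150 mm: the block extends into the web. Split into flange-overhang and web parts.
C_f = 0.85 f'_c (b_f − b_w) h_f = 0.85 × 24.2 × (800 − 280) × 150 = 1604460 N.
Remaining web compression depth: a_w = (T − C_f)/(0.85 f'_c b_w) = (3330000 − 1604460)/(0.85 × 24.2 × 280) = 299.59 mm.
M_n = C_f(d − h_f/2) + (T − C_f)(d − a_w/2) = 1604460 × (735 − 75) + 1725540 × (735 − 149.795) = 1058.94 + 1009.79 = 2068.73 × 10⁶ N·mm.
M_n = 2068.73 kN·m.

M_n ≈ 2070 kN·m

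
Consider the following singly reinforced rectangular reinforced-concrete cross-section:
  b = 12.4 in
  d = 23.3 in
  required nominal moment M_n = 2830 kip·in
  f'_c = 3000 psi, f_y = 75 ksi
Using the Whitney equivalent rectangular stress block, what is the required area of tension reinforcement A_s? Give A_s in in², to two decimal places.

A_s ≈ 1.78 in²

From M_n = 0.85 f'_c a b (d − a/2):
a = d − √(d² − 2M_n/(0.85 f'_c b)) = 23.3 − √(23.3² − 2 × 2830/(0.85 × 3 × 12.4)) = 4.224 in.
A_s = 0.85 f'_c a b / f_y = 0.85 × 3 × 4.224 × 12.4 / 75 = 1.781 in².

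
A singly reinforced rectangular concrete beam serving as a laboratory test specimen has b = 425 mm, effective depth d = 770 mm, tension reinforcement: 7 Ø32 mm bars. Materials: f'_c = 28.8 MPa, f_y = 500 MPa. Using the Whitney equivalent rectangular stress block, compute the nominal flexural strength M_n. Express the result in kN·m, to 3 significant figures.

A_s = 7 × 804 = 5628 mm².
T = A_s f_y = 5628 × 500 = 2814000 N = 2814 kN.
From C = T: a = T/(0.85 f'_c b) = 2814000/(0.85 × 28.8 × 425) = 270.47 mm.
M_n = T(d − a/2) = 2814 kN × (770 − 135.235) mm = 1786.23 kN·m.

M_n ≈ 1790 kN·m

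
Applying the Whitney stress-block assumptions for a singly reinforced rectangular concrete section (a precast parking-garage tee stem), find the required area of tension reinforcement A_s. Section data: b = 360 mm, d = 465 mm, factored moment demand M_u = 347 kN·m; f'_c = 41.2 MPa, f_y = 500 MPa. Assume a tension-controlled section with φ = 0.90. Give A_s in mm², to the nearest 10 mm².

M_n = M_u/φ = 347/0.90 = 385.556 kN·m.
With M_n = 0.85 f'_c a b (d − a/2), solve the quadratic for a:
a = d − √(d² − 2M_n/(0.85 f'_c b)) = 465 − √(465² − 2 × 385.556×10⁶/(0.85 × 41.2 × 360)) = 71.22 mm.
A_s = 0.85 f'_c a b / f_y = 0.85 × 41.2 × 71.22 × 360 / 500 = 1795.8 mm².

A_s ≈ 1800 mm²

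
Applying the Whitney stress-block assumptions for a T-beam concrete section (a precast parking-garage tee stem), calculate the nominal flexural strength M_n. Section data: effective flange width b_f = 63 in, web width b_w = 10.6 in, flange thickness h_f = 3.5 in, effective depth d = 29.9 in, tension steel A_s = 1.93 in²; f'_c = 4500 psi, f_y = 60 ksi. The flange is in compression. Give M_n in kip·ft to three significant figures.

M_n ≈ 286 kip·ft

Tension: T = A_s f_y = 1.93 × 60 = 115.8 kips.
Try a within the flange: a = T/(0.85 f'_c b_f) = 115.8/(0.85 × 4.5 × 63) = 0.481 in.
Since a = 0.481 ≤ h_f = 3.5 in, the stress block lies entirely in the flange; analyse as a rectangular beam of width b_f.
M_n = T(d − a/2) = 115.8 × (29.9 − 0.2405) = 3434.6 kip·in.
M_n = 3434.6/12 = 286.22 kip·ft.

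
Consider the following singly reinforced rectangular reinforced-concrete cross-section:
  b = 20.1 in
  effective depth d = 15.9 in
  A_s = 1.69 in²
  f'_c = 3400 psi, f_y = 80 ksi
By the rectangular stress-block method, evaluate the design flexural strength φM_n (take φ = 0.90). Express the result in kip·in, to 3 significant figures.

φM_n ≈ 1790 kip·in

T = A_s f_y = 1.69 × 80 = 135.2 kips.
a = T/(0.85 f'_c b) = 135.2/(0.85 × 3.4 × 20.1) = 2.327 in.
M_n = T(d − a/2) = 135.2 × (15.9 − 1.1635) = 1992.4 kip·in.
φM_n = 0.90 × 1992.4 = 1793.2 kip·in.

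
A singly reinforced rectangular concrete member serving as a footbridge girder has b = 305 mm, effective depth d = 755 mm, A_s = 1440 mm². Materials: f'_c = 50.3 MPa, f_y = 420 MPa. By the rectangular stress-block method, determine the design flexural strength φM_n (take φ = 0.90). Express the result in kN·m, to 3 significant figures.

T = A_s f_y = 1440 × 420 = 604800 N = 604.8 kN.
From C = T: a = T/(0.85 f'_c b) = 604800/(0.85 × 50.3 × 305) = 46.38 mm.
M_n = T(d − a/2) = 604.8 kN × (755 − 23.19) mm = 442.60 kN·m.
φM_n = 0.90 × 442.60 = 398.34 kN·m.

φM_n ≈ 398 kN·m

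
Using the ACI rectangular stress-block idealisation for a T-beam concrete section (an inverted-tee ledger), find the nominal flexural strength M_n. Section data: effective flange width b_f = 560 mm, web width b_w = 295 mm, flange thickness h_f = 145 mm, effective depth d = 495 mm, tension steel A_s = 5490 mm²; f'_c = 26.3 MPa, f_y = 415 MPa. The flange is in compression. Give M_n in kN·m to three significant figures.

Tension: T = A_s f_y = 5490 × 415 = 2278350 N.
Try a within the flange: a = T/(0.85 f'_c b_f) = 2278350/(0.85 × 26.3 × 560) = 181.99 mm.
a = 181.99 > h_f = 145 mm: the block extends into the web. Split into flange-overhang and web parts.
C_f = 0.85 f'_c (b_f − b_w) h_f = 0.85 × 26.3 × (560 − 295) × 145 = 858991 N.
Remaining web compression depth: a_w = (T − C_f)/(0.85 f'_c b_w) = (2278350 − 858991)/(0.85 × 26.3 × 295) = 215.23 mm.
M_n = C_f(d − h_f/2) + (T − C_f)(d − a_w/2) = 858991 × (495 − 72.5) + 1419359 × (495 − 107.615) = 362.92 + 549.84 = 912.76 × 10⁶ N·mm.
M_n = 912.76 kN·m.

M_n ≈ 913 kN·m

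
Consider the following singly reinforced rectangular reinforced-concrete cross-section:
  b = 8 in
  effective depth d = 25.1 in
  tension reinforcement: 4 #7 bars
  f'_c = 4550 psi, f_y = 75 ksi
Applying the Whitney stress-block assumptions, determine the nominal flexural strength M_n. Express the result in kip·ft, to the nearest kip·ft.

A_s = 4 × 0.6 = 2.4 in².
T = A_s f_y = 2.4 × 75 = 180 kips.
a = T/(0.85 f'_c b) = 180/(0.85 × 4.55 × 8) = 5.818 in.
M_n = T(d − a/2) = 180 × (25.1 − 2.909) = 3994.4 kip·in = 3994.4/12 = 332.87 kip·ft.

M_n ≈ 333 kip·ft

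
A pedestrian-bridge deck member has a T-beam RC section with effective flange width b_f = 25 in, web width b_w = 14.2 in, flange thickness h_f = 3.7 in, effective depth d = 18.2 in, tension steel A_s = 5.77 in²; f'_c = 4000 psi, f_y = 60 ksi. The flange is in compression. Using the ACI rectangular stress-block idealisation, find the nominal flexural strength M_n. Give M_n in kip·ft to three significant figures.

M_n ≈ 466 kip·ft

Tension: T = A_s f_y = 5.77 × 60 = 346.2 kips.
Try a within the flange: a = T/(0.85 f'_c b_f) = 346.2/(0.85 × 4 × 25) = 4.073 in.
a = 4.073 > h_f = 3.7 in: the block extends into the web. Split into flange-overhang and web parts.
C_f = 0.85 f'_c (b_f − b_w) h_f = 0.85 × 4 × (25 − 14.2) × 3.7 = 135.9 kips.
Remaining web compression depth: a_w = (T − C_f)/(0.85 f'_c b_w) = (346.2 − 135.9)/(0.85 × 4 × 14.2) = 4.356 in.
M_n = C_f(d − h_f/2) + (T − C_f)(d − a_w/2) = 135.9 × (18.2 − 1.85) + 210.3 × (18.2 − 2.178) = 2222.0 + 3369.4 = 5591.4 kip·in.
M_n = 5591.4/12 = 465.95 kip·ft.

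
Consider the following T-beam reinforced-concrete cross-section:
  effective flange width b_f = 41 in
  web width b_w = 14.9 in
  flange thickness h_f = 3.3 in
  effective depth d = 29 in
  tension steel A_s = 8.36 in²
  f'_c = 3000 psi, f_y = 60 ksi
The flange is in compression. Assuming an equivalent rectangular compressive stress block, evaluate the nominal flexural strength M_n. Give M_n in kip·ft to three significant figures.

M_n ≈ 1090 kip·ft

Tension: T = A_s f_y = 8.36 × 60 = 501.6 kips.
Try a within the flange: a = T/(0.85 f'_c b_f) = 501.6/(0.85 × 3 × 41) = 4.798 in.
a = 4.798 > h_f = 3.3 in: the block extends into the web. Split into flange-overhang and web parts.
C_f = 0.85 f'_c (b_f − b_w) h_f = 0.85 × 3 × (41 − 14.9) × 3.3 = 219.6 kips.
Remaining web compression depth: a_w = (T − C_f)/(0.85 f'_c b_w) = (501.6 − 219.6)/(0.85 × 3 × 14.9) = 7.422 in.
M_n = C_f(d − h_f/2) + (T − C_f)(d − a_w/2) = 219.6 × (29 − 1.65) + 282 × (29 − 3.711) = 6006.1 + 7131.5 = 13137.6 kip·in.
M_n = 13137.6/12 = 1094.80 kip·ft.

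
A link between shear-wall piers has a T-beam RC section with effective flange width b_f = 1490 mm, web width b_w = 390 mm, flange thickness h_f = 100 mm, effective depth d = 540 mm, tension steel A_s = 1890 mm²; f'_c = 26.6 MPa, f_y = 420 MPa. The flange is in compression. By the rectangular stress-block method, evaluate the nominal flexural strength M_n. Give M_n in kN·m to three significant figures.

Tension: T = A_s f_y = 1890 × 420 = 793800 N.
Try a within the flange: a = T/(0.85 f'_c b_f) = 793800/(0.85 × 26.6 × 1490) = 23.56 mm.
Since a = 23.56 ≤ h_f = 100 mm, the stress block lies entirely in the flange; analyse as a rectangular beam of width b_f.
M_n = T(d − a/2) = 793800 × (540 − 11.78) = 419.30 × 10⁶ N·mm.
M_n = 419.30 kN·m.

M_n ≈ 419 kN·m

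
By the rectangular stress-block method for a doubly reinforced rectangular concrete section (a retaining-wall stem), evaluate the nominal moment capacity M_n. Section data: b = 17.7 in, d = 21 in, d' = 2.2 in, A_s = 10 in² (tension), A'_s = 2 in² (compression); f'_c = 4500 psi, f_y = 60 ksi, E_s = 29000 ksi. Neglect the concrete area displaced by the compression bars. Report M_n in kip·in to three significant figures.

Assume both steels yield.
a = (A_s − A'_s) f_y/(0.85 f'_c b) = (10 − 2) × 60/(0.85 × 4.5 × 17.7) = 7.090 in.
c = a/β₁ = 7.090/0.825 = 8.594 in; ε'_s = 0.003(c − d')/c = 0.0022 ≥ ε_y = 0.0021, so the compression steel yields.
M_n = (A_s − A'_s) f_y (d − a/2) + A'_s f_y (d − d') = 480 × (21 − 3.545) + 120 × (21 − 2.2) = 8378.4 + 2256.0 = 10634.4 kip·in.

M_n ≈ 10600 kip·in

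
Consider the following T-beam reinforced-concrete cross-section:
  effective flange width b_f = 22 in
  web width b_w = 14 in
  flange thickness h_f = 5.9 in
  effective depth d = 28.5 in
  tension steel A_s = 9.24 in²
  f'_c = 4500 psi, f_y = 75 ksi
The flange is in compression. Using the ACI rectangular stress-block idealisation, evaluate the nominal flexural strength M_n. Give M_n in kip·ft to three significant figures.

M_n ≈ 1400 kip·ft

Tension: T = A_s f_y = 9.24 × 75 = 693 kips.
Try a within the flange: a = T/(0.85 f'_c b_f) = 693/(0.85 × 4.5 × 22) = 8.235 in.
a = 8.235 > h_f = 5.9 in: the block extends into the web. Split into flange-overhang and web parts.
C_f = 0.85 f'_c (b_f − b_w) h_f = 0.85 × 4.5 × (22 − 14) × 5.9 = 180.5 kips.
Remaining web compression depth: a_w = (T − C_f)/(0.85 f'_c b_w) = (693 − 180.5)/(0.85 × 4.5 × 14) = 9.570 in.
M_n = C_f(d − h_f/2) + (T − C_f)(d − a_w/2) = 180.5 × (28.5 − 2.95) + 512.5 × (28.5 − 4.785) = 4611.8 + 12153.9 = 16765.7 kip·in.
M_n = 16765.7/12 = 1397.14 kip·ft.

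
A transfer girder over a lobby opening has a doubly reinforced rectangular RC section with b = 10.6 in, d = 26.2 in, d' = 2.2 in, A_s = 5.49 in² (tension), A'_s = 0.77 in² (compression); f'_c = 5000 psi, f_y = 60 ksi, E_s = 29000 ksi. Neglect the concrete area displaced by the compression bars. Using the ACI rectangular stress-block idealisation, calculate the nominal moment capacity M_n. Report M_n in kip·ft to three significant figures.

Assume both steels yield.
a = (A_s − A'_s) f_y/(0.85 f'_c b) = (5.49 − 0.77) × 60/(0.85 × 5 × 10.6) = 6.286 in.
c = a/β₁ = 6.286/0.8 = 7.858 in; ε'_s = 0.003(c − d')/c = 0.0022 ≥ ε_y = 0.0021, so the compression steel yields.
M_n = (A_s − A'_s) f_y (d − a/2) + A'_s f_y (d − d') = 283.2 × (26.2 − 3.143) + 46.2 × (26.2 − 2.2) = 6529.7 + 1108.8 = 7638.5 kip·in = 7638.5/12 = 636.54 kip·ft.

M_n ≈ 637 kip·ft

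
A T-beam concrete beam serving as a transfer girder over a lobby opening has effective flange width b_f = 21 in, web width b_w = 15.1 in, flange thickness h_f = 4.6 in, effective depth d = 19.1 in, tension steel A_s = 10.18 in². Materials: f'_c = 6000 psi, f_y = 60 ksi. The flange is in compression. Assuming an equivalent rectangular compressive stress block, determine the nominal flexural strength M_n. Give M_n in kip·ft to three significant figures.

Tension: T = A_s f_y = 10.18 × 60 = 610.8 kips.
Try a within the flange: a = T/(0.85 f'_c b_f) = 610.8/(0.85 × 6 × 21) = 5.703 in.
a = 5.703 > h_f = 4.6 in: the block extends into the web. Split into flange-overhang and web parts.
C_f = 0.85 f'_c (b_f − b_w) h_f = 0.85 × 6 × (21 − 15.1) × 4.6 = 138.4 kips.
Remaining web compression depth: a_w = (T − C_f)/(0.85 f'_c b_w) = (610.8 − 138.4)/(0.85 × 6 × 15.1) = 6.134 in.
M_n = C_f(d − h_f/2) + (T − C_f)(d − a_w/2) = 138.4 × (19.1 − 2.3) + 472.4 × (19.1 − 3.067) = 2325.1 + 7574.0 = 9899.1 kip·in.
M_n = 9899.1/12 = 824.93 kip·ft.

M_n ≈ 825 kip·ft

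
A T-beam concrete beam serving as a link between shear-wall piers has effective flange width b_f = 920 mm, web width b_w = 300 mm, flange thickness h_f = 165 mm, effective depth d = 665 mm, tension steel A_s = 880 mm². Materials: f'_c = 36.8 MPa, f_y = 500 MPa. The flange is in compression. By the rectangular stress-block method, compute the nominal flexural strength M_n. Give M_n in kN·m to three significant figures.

M_n ≈ 289 kN·m

Tension: T = A_s f_y = 880 × 500 = 440000 N.
Try a within the flange: a = T/(0.85 f'_c b_f) = 440000/(0.85 × 36.8 × 920) = 15.29 mm.
Since a = 15.29 ≤ h_f = 165 mm, the stress block lies entirely in the flange; analyse as a rectangular beam of width b_f.
M_n = T(d − a/2) = 440000 × (665 − 7.645) = 289.24 × 10⁶ N·mm.
M_n = 289.24 kN·m.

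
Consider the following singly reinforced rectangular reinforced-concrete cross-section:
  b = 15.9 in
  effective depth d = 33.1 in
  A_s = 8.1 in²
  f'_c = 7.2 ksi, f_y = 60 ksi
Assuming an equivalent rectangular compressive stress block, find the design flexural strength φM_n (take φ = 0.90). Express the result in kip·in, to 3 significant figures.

T = A_s f_y = 8.1 × 60 = 486 kips.
a = T/(0.85 f'_c b) = 486/(0.85 × 7.2 × 15.9) = 4.994 in.
M_n = T(d − a/2) = 486 × (33.1 − 2.497) = 14873.1 kip·in.
φM_n = 0.90 × 14873.1 = 13385.8 kip·in.

φM_n ≈ 13400 kip·in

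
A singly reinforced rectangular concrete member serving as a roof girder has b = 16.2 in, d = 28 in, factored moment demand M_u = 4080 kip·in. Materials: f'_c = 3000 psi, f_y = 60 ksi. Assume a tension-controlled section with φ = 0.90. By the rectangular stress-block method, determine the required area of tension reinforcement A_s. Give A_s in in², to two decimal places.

M_n = M_u/φ = 4080/0.90 = 4533.33 kip·in.
From M_n = 0.85 f'_c a b (d − a/2):
a = d − √(d² − 2M_n/(0.85 f'_c b)) = 28 − √(28² − 2 × 4533.33/(0.85 × 3 × 16.2)) = 4.240 in.
A_s = 0.85 f'_c a b / f_y = 0.85 × 3 × 4.240 × 16.2 / 60 = 2.919 in².

A_s ≈ 2.92 in²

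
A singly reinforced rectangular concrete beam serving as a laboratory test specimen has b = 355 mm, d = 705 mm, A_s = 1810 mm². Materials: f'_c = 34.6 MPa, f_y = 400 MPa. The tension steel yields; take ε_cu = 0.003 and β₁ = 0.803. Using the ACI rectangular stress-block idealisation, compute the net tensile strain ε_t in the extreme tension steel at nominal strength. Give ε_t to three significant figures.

ε_t ≈ 0.0215

a = A_s f_y/(0.85 f'_c b) = 69.35 mm.
β₁ = 0.803, so c = a/β₁ = 69.35/0.803 = 86.36 mm.
From the linear strain diagram with ε_cu = 0.003: ε_t = 0.003 (d − c)/c = 0.003 × (705 − 86.36)/86.36 = 0.0215.
Since ε_t ≥ 0.005, the section is tension-controlled.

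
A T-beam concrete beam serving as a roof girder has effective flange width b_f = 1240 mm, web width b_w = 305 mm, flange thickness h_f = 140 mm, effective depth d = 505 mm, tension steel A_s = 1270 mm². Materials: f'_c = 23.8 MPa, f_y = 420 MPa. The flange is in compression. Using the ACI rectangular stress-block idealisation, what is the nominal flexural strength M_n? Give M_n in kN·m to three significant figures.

M_n ≈ 264 kN·m

Tension: T = A_s f_y = 1270 × 420 = 533400 N.
Try a within the flange: a = T/(0.85 f'_c b_f) = 533400/(0.85 × 23.8 × 1240) = 21.26 mm.
Since a = 21.26 ≤ h_f = 140 mm, the stress block lies entirely in the flange; analyse as a rectangular beam of width b_f.
M_n = T(d − a/2) = 533400 × (505 − 10.63) = 263.70 × 10⁶ N·mm.
M_n = 263.70 kN·m.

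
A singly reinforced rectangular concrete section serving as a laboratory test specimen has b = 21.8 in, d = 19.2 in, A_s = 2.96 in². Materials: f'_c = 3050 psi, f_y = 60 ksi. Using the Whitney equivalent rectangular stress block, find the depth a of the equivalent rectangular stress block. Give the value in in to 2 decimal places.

a ≈ 3.14 in

T = A_s f_y = 2.96 × 60 = 177.6 kips.
a = T/(0.85 f'_c b) = 177.6/(0.85 × 3.05 × 21.8) = 3.14 in.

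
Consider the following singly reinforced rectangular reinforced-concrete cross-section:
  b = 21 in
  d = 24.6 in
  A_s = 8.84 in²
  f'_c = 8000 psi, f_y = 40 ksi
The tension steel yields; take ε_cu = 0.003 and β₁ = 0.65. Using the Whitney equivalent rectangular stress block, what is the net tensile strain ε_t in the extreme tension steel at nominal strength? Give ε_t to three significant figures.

a = A_s f_y/(0.85 f'_c b) = 2.476 in.
β₁ = 0.65, so c = a/β₁ = 2.476/0.65 = 3.809 in.
From the linear strain diagram with ε_cu = 0.003: ε_t = 0.003 (d − c)/c = 0.003 × (24.6 − 3.809)/3.809 = 0.0164.
Since ε_t ≥ 0.005, the section is tension-controlled.

ε_t ≈ 0.0164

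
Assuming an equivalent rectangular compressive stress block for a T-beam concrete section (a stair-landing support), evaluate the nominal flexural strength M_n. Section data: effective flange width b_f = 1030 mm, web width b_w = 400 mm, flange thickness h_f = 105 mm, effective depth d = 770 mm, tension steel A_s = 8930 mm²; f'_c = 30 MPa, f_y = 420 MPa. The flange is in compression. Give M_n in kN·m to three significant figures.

M_n ≈ 2590 kN·m

Tension: T = A_s f_y = 8930 × 420 = 3750600 N.
Try a within the flange: a = T/(0.85 f'_c b_f) = 3750600/(0.85 × 30 × 1030) = 142.80 mm.
a = 142.80 > h_f = 105 mm: the block extends into the web. Split into flange-overhang and web parts.
C_f = 0.85 f'_c (b_f − b_w) h_f = 0.85 × 30 × (1030 − 400) × 105 = 1686825 N.
Remaining web compression depth: a_w = (T − C_f)/(0.85 f'_c b_w) = (3750600 − 1686825)/(0.85 × 30 × 400) = 202.33 mm.
M_n = C_f(d − h_f/2) + (T − C_f)(d − a_w/2) = 1686825 × (770 − 52.5) + 2063775 × (770 − 101.165) = 1210.30 + 1380.32 = 2590.62 × 10⁶ N·mm.
M_n = 2590.62 kN·m.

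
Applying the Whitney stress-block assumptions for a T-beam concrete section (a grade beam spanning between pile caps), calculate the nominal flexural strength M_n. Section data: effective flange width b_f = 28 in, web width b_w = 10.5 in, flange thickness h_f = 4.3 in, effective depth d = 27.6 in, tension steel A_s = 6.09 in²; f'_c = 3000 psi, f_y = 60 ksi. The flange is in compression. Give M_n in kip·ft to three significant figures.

M_n ≈ 759 kip·ft

Tension: T = A_s f_y = 6.09 × 60 = 365.4 kips.
Try a within the flange: a = T/(0.85 f'_c b_f) = 365.4/(0.85 × 3 × 28) = 5.118 in.
a = 5.118 > h_f = 4.3 in: the block extends into the web. Split into flange-overhang and web parts.
C_f = 0.85 f'_c (b_f − b_w) h_f = 0.85 × 3 × (28 − 10.5) × 4.3 = 191.9 kips.
Remaining web compression depth: a_w = (T − C_f)/(0.85 f'_c b_w) = (365.4 − 191.9)/(0.85 × 3 × 10.5) = 6.480 in.
M_n = C_f(d − h_f/2) + (T − C_f)(d − a_w/2) = 191.9 × (27.6 − 2.15) + 173.5 × (27.6 − 3.24) = 4883.9 + 4226.5 = 9110.4 kip·in.
M_n = 9110.4/12 = 759.20 kip·ft.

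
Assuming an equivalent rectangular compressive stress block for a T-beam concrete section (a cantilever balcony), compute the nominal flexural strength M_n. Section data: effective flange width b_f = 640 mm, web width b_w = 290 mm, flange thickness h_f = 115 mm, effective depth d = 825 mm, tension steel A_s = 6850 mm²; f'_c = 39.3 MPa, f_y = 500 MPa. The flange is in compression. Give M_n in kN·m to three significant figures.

Tension: T = A_s f_y = 6850 × 500 = 3425000 N.
Try a within the flange: a = T/(0.85 f'_c b_f) = 3425000/(0.85 × 39.3 × 640) = 160.20 mm.
a = 160.20 > h_f = 115 mm: the block extends into the web. Split into flange-overhang and web parts.
C_f = 0.85 f'_c (b_f − b_w) h_f = 0.85 × 39.3 × (640 − 290) × 115 = 1344551 N.
Remaining web compression depth: a_w = (T − C_f)/(0.85 f'_c b_w) = (3425000 − 1344551)/(0.85 × 39.3 × 290) = 214.76 mm.
M_n = C_f(d − h_f/2) + (T − C_f)(d − a_w/2) = 1344551 × (825 − 57.5) + 2080449 × (825 − 107.38) = 1031.94 + 1492.97 = 2524.91 × 10⁶ N·mm.
M_n = 2524.91 kN·m.

M_n ≈ 2520 kN·m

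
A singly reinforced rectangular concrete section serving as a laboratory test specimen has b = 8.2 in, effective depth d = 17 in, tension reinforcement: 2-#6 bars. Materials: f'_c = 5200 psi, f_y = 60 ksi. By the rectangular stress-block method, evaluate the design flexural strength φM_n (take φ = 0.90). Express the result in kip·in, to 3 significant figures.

φM_n ≈ 773 kip·in

A_s = 2 × 0.44 = 0.88 in².
T = A_s f_y = 0.88 × 60 = 52.8 kips.
a = T/(0.85 f'_c b) = 52.8/(0.85 × 5.2 × 8.2) = 1.457 in.
M_n = T(d − a/2) = 52.8 × (17 − 0.7285) = 859.1 kip·in.
φM_n = 0.90 × 859.1 = 773.2 kip·in.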